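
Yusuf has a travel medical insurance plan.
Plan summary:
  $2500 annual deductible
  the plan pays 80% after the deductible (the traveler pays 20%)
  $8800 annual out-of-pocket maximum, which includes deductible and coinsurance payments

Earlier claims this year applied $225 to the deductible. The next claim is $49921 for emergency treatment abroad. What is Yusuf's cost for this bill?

Remaining deductible: $2500 − $225 = $2275.
That leaves $49921 − $2275 = $47646 for coinsurance.
Traveler's 20% share of $47646 is $9529.20.
Traveler responsibility before any cap: $2275 + $9529.20 = $11804.20.
Adding $11804.20 to the $225 already spent would give $12029.20, which exceeds the $8800 cap; the traveler pays just $8800 − $225 = $8575.

$8575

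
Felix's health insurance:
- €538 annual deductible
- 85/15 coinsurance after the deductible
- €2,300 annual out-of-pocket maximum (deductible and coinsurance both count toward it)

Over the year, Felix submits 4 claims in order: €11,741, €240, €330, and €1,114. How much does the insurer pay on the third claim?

€284.45

Claim 1 — €11,741: deductible takes €538, €11,203 remains; coinsurance €11,203 × 15% = €1,680.45. Cost to patient: €2,218.45. OOP to date €2,218.45. Insurer: €11,741 − €2,218.45 = €9,522.55.
Claim 2 — €240: deductible already satisfied, so patient's share is 15% × €240 = €36. Patient owes €36 (running OOP €2,254.45). Plan pays €240 − €36 = €204.
Claim 3 — €330: deductible met; 15% of €330 = €49.50. OOP would hit €2,303.95 > €2,300, so the cap limits the patient to €2,300 − €2,254.45 = €45.55. Insurer: €330 − €45.55 = €284.45.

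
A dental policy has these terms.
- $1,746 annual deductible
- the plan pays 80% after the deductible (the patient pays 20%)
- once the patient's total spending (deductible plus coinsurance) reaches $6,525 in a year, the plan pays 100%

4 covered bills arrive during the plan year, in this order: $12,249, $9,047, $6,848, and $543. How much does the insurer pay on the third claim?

Claim 1 — $12,249: $1,746 to deductible, leaving $10,503; coinsurance $10,503 × 20% = $2,100.60. Cost to patient: $3,846.60. OOP to date $3,846.60. Insurer: $12,249 − $3,846.60 = $8,402.40.
Claim 2 — $9,047: deductible already satisfied, so patient's share is 20% × $9,047 = $1,809.40. Patient pays $1,809.40; OOP now $5,656. Insurer: $9,047 − $1,809.40 = $7,237.60.
Claim 3 — $6,848: deductible met; 20% of $6,848 = $1,369.60. That would push OOP to $7,025.60, over the $6,525 cap, so patient pays $6,525 − $5,656 = $869. Insurer: $6,848 − $869 = $5,979.

$5,979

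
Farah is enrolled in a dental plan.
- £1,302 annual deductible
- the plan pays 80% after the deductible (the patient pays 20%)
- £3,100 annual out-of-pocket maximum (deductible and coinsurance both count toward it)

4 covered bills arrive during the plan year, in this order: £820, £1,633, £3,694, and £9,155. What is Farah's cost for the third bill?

£738.80

Claim 1 — £820: all of it applies to the deductible. Patient pays £820; OOP now £820.
Claim 2 — £1,633: £482 to deductible, leaving £1,151; 20% of £1,151 = £230.20. Cost to patient: £712.20. OOP to date £1,532.20.
Claim 3 — £3,694: deductible met; 20% of £3,694 = £738.80. Patient pays £738.80; OOP now £2,271.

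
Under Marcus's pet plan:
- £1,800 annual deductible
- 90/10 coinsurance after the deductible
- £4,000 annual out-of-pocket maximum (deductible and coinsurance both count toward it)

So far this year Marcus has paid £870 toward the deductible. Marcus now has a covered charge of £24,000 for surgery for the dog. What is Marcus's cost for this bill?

£3,130

Remaining deductible: £1,800 − £870 = £930.
The remaining £23,070 (= £24,000 − £930) moves to coinsurance.
Coinsurance: £23,070 × 10% = £2,307.
So the owner owes £930 + £2,307 = £3,237 before any cap.
That would bring total out-of-pocket to £4,107, past the £4,000 cap. The owner is capped at £4,000 − £870 = £3,130 on this claim.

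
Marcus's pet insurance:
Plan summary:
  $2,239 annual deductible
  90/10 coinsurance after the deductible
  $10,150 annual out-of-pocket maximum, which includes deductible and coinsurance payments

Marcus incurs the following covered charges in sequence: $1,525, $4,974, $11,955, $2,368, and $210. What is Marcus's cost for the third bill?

$1,195.50

Bill 1, $1,525: fully absorbed by the deductible. Cost to owner: $1,525. OOP to date $1,525.
Bill 2, $4,974: $714 to deductible, leaving $4,260; owner's 10% is $426. Cost to owner: $1,140. OOP to date $2,665.
Bill 3, $11,955: deductible already satisfied, so owner's share is 10% × $11,955 = $1,195.50. Owner pays $1,195.50; OOP now $3,860.50.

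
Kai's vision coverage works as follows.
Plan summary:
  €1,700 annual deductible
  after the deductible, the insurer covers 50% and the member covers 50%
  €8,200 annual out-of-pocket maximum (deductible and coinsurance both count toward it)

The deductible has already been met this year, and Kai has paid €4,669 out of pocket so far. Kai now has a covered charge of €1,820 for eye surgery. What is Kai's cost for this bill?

€910

With the deductible met, the entire €1,820 is subject to coinsurance.
50% of €1,820 = €910 falls to the member.
Cumulative spending €4,669 + €910 = €5,579 stays under the €8,200 maximum.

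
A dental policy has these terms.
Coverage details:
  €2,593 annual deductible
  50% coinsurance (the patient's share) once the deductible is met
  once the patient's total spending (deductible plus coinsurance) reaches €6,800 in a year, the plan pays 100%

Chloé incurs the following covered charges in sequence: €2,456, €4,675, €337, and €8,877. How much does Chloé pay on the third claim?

#1 (€2,456): all of it applies to the deductible. Cost to patient: €2,456. OOP to date €2,456.
#2 (€4,675): €137 to deductible, leaving €4,538; coinsurance €4,538 × 50% = €2,269. Patient pays €2,406; OOP now €4,862.
#3 (€337): deductible met; 50% of €337 = €168.50. Patient owes €168.50 (running OOP €5,030.50).

€168.50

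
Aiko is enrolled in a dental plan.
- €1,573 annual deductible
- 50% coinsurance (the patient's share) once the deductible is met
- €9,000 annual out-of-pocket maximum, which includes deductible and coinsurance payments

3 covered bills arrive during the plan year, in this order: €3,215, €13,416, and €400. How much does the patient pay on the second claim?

#1 (€3,215): €1,573 to deductible, leaving €1,642; patient's 50% is €821. Patient pays €2,394; OOP now €2,394.
#2 (€13,416): deductible already satisfied, so patient's share is 50% × €13,416 = €6,708. Adding that to €2,394 gives €9,102, past the €9,000 cap; patient pays only €9,000 − €2,394 = €6,606.

€6,606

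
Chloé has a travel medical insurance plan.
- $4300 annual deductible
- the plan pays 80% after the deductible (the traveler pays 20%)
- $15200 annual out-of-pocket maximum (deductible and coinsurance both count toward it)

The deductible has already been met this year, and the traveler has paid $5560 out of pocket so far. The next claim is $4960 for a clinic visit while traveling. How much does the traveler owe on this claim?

With the deductible met, the entire $4960 is subject to coinsurance.
Coinsurance: $4960 × 20% = $992.
Year-to-date out-of-pocket becomes $5560 + $992 = $6552, still under the $15200 maximum, so no cap applies.

$992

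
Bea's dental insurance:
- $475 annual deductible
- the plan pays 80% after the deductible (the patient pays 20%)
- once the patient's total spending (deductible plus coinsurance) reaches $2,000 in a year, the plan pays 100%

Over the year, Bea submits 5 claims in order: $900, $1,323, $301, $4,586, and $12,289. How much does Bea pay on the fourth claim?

#1 ($900): $475 to deductible, leaving $425; coinsurance $425 × 20% = $85. Patient owes $560 (running OOP $560).
#2 ($1,323): 20% coinsurance on $1,323 = $264.60. Patient owes $264.60 (running OOP $824.60).
#3 ($301): deductible already satisfied, so patient's share is 20% × $301 = $60.20. Patient pays $60.20; OOP now $884.80.
#4 ($4,586): 20% coinsurance on $4,586 = $917.20. Patient owes $917.20 (running OOP $1,802).

$917.20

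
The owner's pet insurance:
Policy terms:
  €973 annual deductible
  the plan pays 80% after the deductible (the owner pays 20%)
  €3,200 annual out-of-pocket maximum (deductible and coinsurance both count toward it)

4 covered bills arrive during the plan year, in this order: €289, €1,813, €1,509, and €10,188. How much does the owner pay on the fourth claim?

€1,699.40

#1 (€289): all of it applies to the deductible. Cost to owner: €289. OOP to date €289.
#2 (€1,813): €684 finishes the deductible; €1,129 goes to coinsurance; coinsurance €1,129 × 20% = €225.80. Cost to owner: €909.80. OOP to date €1,198.80.
#3 (€1,509): 20% coinsurance on €1,509 = €301.80. Cost to owner: €301.80. OOP to date €1,500.60.
#4 (€10,188): 20% coinsurance on €10,188 = €2,037.60. Adding that to €1,500.60 gives €3,538.20, past the €3,200 cap; owner pays only €3,200 − €1,500.60 = €1,699.40.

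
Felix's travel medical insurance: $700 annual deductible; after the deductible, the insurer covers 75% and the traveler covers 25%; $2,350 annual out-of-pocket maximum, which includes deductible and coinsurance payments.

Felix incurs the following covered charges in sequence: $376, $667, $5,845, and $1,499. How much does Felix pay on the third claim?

Claim 1 — $376: fully absorbed by the deductible. Traveler pays $376; OOP now $376.
Claim 2 — $667: $324 to deductible, leaving $343; 25% of $343 = $85.75. Traveler pays $409.75; OOP now $785.75.
Claim 3 — $5,845: deductible already satisfied, so traveler's share is 25% × $5,845 = $1,461.25. Cost to traveler: $1,461.25. OOP to date $2,247.

$1,461.25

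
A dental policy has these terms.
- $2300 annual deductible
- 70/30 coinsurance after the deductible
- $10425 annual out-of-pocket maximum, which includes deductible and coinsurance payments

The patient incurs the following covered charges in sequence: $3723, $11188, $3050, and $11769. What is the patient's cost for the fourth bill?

$3426.70

Bill 1, $3723: deductible takes $2300, $1423 remains; 30% of $1423 = $426.90. Patient pays $2726.90; OOP now $2726.90.
Bill 2, $11188: deductible already satisfied, so patient's share is 30% × $11188 = $3356.40. Cost to patient: $3356.40. OOP to date $6083.30.
Bill 3, $3050: 30% coinsurance on $3050 = $915. Patient pays $915; OOP now $6998.30.
Bill 4, $11769: deductible met; 30% of $11769 = $3530.70. That would push OOP to $10529, over the $10425 cap, so patient pays $10425 − $6998.30 = $3426.70.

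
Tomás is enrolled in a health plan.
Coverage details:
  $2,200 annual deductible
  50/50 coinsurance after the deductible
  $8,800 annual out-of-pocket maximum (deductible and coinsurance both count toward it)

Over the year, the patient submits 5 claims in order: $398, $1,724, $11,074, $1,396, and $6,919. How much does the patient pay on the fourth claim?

$698

Claim 1 ($398): all of it applies to the deductible. Patient owes $398 (running OOP $398).
Claim 2 ($1,724): entire amount goes to the deductible. Patient pays $1,724; OOP now $2,122.
Claim 3 ($11,074): deductible takes $78, $10,996 remains; patient's 50% is $5,498. Patient owes $5,576 (running OOP $7,698).
Claim 4 ($1,396): 50% coinsurance on $1,396 = $698. Patient owes $698 (running OOP $8,396).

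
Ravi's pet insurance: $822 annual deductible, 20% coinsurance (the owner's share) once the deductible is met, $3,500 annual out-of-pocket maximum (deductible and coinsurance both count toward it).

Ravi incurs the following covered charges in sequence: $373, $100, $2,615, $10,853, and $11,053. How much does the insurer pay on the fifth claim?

Claim 1 — $373: fully absorbed by the deductible. Owner owes $373 (running OOP $373). Insurer: $373 − $373 = $0.
Claim 2 — $100: entire amount goes to the deductible. Owner pays $100; OOP now $473. Plan pays $100 − $100 = $0.
Claim 3 — $2,615: deductible takes $349, $2,266 remains; coinsurance $2,266 × 20% = $453.20. Cost to owner: $802.20. OOP to date $1,275.20. Insurer: $2,615 − $802.20 = $1,812.80.
Claim 4 — $10,853: deductible already satisfied, so owner's share is 20% × $10,853 = $2,170.60. Cost to owner: $2,170.60. OOP to date $3,445.80. Plan pays $10,853 − $2,170.60 = $8,682.40.
Claim 5 — $11,053: 20% coinsurance on $11,053 = $2,210.60. OOP would hit $5,656.40 > $3,500, so the cap limits the owner to $3,500 − $3,445.80 = $54.20. Plan pays $11,053 − $54.20 = $10,998.80.

$10,998.80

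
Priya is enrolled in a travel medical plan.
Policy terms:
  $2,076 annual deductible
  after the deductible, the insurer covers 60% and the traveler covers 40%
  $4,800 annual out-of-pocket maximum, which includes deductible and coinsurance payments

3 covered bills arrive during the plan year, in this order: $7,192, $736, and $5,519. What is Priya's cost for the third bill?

$383.20

Claim 1 ($7,192): deductible takes $2,076, $5,116 remains; coinsurance $5,116 × 40% = $2,046.40. Traveler pays $4,122.40; OOP now $4,122.40.
Claim 2 ($736): 40% coinsurance on $736 = $294.40. Traveler owes $294.40 (running OOP $4,416.80).
Claim 3 ($5,519): deductible already satisfied, so traveler's share is 40% × $5,519 = $2,207.60. Adding that to $4,416.80 gives $6,624.40, past the $4,800 cap; traveler pays only $4,800 − $4,416.80 = $383.20.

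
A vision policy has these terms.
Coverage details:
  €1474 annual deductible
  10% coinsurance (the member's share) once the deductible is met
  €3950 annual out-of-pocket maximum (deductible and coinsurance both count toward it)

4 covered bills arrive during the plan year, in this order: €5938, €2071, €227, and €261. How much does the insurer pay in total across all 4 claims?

€6320.70

Bill 1, €5938: €1474 finishes the deductible; €4464 goes to coinsurance; 10% of €4464 = €446.40. Cost to member: €1920.40. OOP to date €1920.40. Plan pays €5938 − €1920.40 = €4017.60.
Bill 2, €2071: deductible already satisfied, so member's share is 10% × €2071 = €207.10. Cost to member: €207.10. OOP to date €2127.50. Plan pays €2071 − €207.10 = €1863.90.
Bill 3, €227: deductible already satisfied, so member's share is 10% × €227 = €22.70. Cost to member: €22.70. OOP to date €2150.20. Insurer: €227 − €22.70 = €204.30.
Bill 4, €261: 10% coinsurance on €261 = €26.10. Member pays €26.10; OOP now €2176.30. Plan pays €261 − €26.10 = €234.90.
Insurer total = bills − member's total = €8497 − €2176.30 = €6320.70.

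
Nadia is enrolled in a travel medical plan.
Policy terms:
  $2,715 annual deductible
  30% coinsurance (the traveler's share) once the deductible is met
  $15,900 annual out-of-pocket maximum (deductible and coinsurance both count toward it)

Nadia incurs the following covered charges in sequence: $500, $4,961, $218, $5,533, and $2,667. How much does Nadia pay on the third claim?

$65.40

Claim 1 — $500: fully absorbed by the deductible. Traveler pays $500; OOP now $500.
Claim 2 — $4,961: $2,215 finishes the deductible; $2,746 goes to coinsurance; 30% of $2,746 = $823.80. Traveler pays $3,038.80; OOP now $3,538.80.
Claim 3 — $218: deductible met; 30% of $218 = $65.40. Cost to traveler: $65.40. OOP to date $3,604.20.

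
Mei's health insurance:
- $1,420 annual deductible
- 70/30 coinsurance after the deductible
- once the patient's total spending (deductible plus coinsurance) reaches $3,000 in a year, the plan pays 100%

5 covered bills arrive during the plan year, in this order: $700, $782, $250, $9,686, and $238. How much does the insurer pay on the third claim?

$175

#1 ($700): entire amount goes to the deductible. Cost to patient: $700. OOP to date $700. Plan pays $700 − $700 = $0.
#2 ($782): deductible takes $720, $62 remains; coinsurance $62 × 30% = $18.60. Cost to patient: $738.60. OOP to date $1,438.60. Insurer: $782 − $738.60 = $43.40.
#3 ($250): deductible already satisfied, so patient's share is 30% × $250 = $75. Patient owes $75 (running OOP $1,513.60). Insurer: $250 − $75 = $175.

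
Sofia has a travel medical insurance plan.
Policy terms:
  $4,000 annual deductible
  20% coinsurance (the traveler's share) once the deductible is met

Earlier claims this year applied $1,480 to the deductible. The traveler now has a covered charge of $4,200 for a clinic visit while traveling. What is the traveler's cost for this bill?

$1,480 of the $4,000 deductible is already met, leaving $2,520.
That leaves $4,200 − $2,520 = $1,680 for coinsurance.
Coinsurance: $1,680 × 20% = $336.
That puts the traveler's cost at $2,520 + $336 = $2,856.

$2,856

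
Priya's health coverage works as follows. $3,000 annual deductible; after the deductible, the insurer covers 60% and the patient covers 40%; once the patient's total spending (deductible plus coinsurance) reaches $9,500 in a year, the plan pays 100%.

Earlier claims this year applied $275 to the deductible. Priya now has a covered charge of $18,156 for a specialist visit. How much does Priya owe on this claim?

Deductible still to meet: $3,000 − $275 = $2,725.
After the $2,725 deductible portion, $18,156 − $2,725 = $15,431 is subject to coinsurance.
Patient's 40% share of $15,431 is $6,172.40.
That puts the patient's cost at $2,725 + $6,172.40 = $8,897.40 before any cap.
Cumulative spending $275 + $8,897.40 = $9,172.40 stays under the $9,500 maximum.

$8,897.40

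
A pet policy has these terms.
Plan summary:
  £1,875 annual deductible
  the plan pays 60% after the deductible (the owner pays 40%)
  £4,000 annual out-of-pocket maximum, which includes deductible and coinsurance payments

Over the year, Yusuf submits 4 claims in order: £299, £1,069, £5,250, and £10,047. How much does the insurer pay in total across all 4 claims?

Bill 1, £299: all of it applies to the deductible. Owner owes £299 (running OOP £299). Plan pays £299 − £299 = £0.
Bill 2, £1,069: all of it applies to the deductible. Owner owes £1,069 (running OOP £1,368). Plan pays £1,069 − £1,069 = £0.
Bill 3, £5,250: deductible takes £507, £4,743 remains; coinsurance £4,743 × 40% = £1,897.20. Cost to owner: £2,404.20. OOP to date £3,772.20. Plan pays £5,250 − £2,404.20 = £2,845.80.
Bill 4, £10,047: deductible met; 40% of £10,047 = £4,018.80. That would push OOP to £7,791, over the £4,000 cap, so owner pays £4,000 − £3,772.20 = £227.80. Insurer: £10,047 − £227.80 = £9,819.20.
Insurer total = bills − owner's total = £16,665 − £4,000 = £12,665.

£12,665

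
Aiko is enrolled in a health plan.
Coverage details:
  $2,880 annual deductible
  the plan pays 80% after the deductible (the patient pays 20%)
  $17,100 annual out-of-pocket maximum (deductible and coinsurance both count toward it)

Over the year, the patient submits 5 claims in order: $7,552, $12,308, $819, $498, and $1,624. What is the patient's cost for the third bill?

$163.80

#1 ($7,552): $2,880 finishes the deductible; $4,672 goes to coinsurance; 20% of $4,672 = $934.40. Patient owes $3,814.40 (running OOP $3,814.40).
#2 ($12,308): deductible met; 20% of $12,308 = $2,461.60. Patient pays $2,461.60; OOP now $6,276.
#3 ($819): 20% coinsurance on $819 = $163.80. Cost to patient: $163.80. OOP to date $6,439.80.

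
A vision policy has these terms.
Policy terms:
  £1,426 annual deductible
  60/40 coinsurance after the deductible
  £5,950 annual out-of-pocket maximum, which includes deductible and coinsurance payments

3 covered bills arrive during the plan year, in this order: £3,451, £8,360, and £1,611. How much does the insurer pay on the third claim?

#1 (£3,451): deductible takes £1,426, £2,025 remains; coinsurance £2,025 × 40% = £810. Member pays £2,236; OOP now £2,236. Plan pays £3,451 − £2,236 = £1,215.
#2 (£8,360): 40% coinsurance on £8,360 = £3,344. Member pays £3,344; OOP now £5,580. Insurer: £8,360 − £3,344 = £5,016.
#3 (£1,611): deductible met; 40% of £1,611 = £644.40. That would push OOP to £6,224.40, over the £5,950 cap, so member pays £5,950 − £5,580 = £370. Insurer: £1,611 − £370 = £1,241.

£1,241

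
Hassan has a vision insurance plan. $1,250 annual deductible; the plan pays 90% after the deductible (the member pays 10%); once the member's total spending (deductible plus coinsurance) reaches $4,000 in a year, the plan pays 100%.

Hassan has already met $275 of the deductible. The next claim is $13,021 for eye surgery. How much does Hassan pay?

$2,179.60

$275 of the $1,250 deductible is already met, leaving $975.
After the $975 deductible portion, $13,021 − $975 = $12,046 is subject to coinsurance.
Coinsurance: $12,046 × 10% = $1,204.60.
So the member owes $975 + $1,204.60 = $2,179.60 before any cap.
Year-to-date out-of-pocket becomes $275 + $2,179.60 = $2,454.60, still under the $4,000 maximum, so no cap applies.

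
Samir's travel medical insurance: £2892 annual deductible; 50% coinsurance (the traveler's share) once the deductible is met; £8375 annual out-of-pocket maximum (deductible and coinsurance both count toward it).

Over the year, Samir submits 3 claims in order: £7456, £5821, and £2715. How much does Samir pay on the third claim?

Claim 1 (£7456): £2892 finishes the deductible; £4564 goes to coinsurance; coinsurance £4564 × 50% = £2282. Traveler pays £5174; OOP now £5174.
Claim 2 (£5821): deductible met; 50% of £5821 = £2910.50. Traveler owes £2910.50 (running OOP £8084.50).
Claim 3 (£2715): deductible already satisfied, so traveler's share is 50% × £2715 = £1357.50. That would push OOP to £9442, over the £8375 cap, so traveler pays £8375 − £8084.50 = £290.50.

£290.50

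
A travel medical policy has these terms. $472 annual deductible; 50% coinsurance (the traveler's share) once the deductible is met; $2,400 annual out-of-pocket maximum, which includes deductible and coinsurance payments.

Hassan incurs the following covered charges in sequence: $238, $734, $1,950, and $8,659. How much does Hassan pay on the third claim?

$975

Bill 1, $238: all of it applies to the deductible. Traveler pays $238; OOP now $238.
Bill 2, $734: $234 to deductible, leaving $500; traveler's 50% is $250. Cost to traveler: $484. OOP to date $722.
Bill 3, $1,950: deductible met; 50% of $1,950 = $975. Traveler owes $975 (running OOP $1,697).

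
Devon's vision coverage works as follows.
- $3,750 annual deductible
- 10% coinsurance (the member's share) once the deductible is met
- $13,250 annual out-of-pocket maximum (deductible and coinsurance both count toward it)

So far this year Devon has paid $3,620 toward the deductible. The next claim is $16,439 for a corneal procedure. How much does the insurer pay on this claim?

$14,678.10

Remaining deductible: $3,750 − $3,620 = $130.
The remaining $16,309 (= $16,439 − $130) moves to coinsurance.
Coinsurance: $16,309 × 10% = $1,630.90.
Member responsibility before any cap: $130 + $1,630.90 = $1,760.90.
Cumulative spending $3,620 + $1,760.90 = $5,380.90 stays under the $13,250 maximum.
The insurer covers the remainder: $16,439 − $1,760.90 = $14,678.10.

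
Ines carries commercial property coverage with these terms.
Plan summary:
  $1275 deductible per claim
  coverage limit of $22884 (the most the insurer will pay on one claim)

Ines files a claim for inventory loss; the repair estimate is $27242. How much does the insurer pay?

$22884

After the deductible, $27242 − $1275 = $25967 remains.
Since $25967 > $22884, the payout is capped at $22884.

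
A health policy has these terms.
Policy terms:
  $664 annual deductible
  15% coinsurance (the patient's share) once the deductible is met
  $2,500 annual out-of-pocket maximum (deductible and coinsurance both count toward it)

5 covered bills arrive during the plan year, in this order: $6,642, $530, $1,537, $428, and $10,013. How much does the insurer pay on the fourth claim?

Bill 1, $6,642: $664 finishes the deductible; $5,978 goes to coinsurance; patient's 15% is $896.70. Cost to patient: $1,560.70. OOP to date $1,560.70. Plan pays $6,642 − $1,560.70 = $5,081.30.
Bill 2, $530: deductible met; 15% of $530 = $79.50. Patient owes $79.50 (running OOP $1,640.20). Plan pays $530 − $79.50 = $450.50.
Bill 3, $1,537: deductible met; 15% of $1,537 = $230.55. Patient owes $230.55 (running OOP $1,870.75). Insurer: $1,537 − $230.55 = $1,306.45.
Bill 4, $428: deductible already satisfied, so patient's share is 15% × $428 = $64.20. Patient pays $64.20; OOP now $1,934.95. Insurer: $428 − $64.20 = $363.80.

$363.80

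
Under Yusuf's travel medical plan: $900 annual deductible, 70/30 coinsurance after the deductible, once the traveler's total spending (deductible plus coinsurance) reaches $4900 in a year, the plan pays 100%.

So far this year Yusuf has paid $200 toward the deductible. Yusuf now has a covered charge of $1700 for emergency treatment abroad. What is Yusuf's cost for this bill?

$1000

$200 of the $900 deductible is already met, leaving $700.
The remaining $1000 (= $1700 − $700) moves to coinsurance.
Traveler's 30% share of $1000 is $300.
That puts the traveler's cost at $700 + $300 = $1000 before any cap.
Total out-of-pocket so far would be $200 + $1000 = $1200, below the $4900 cap — no reduction.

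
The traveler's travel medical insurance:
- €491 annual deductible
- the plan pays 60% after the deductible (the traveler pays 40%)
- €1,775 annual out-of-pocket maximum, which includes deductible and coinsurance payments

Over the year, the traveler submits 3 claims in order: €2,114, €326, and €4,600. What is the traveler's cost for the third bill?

€504.40

Claim 1 — €2,114: deductible takes €491, €1,623 remains; traveler's 40% is €649.20. Cost to traveler: €1,140.20. OOP to date €1,140.20.
Claim 2 — €326: deductible met; 40% of €326 = €130.40. Traveler pays €130.40; OOP now €1,270.60.
Claim 3 — €4,600: 40% coinsurance on €4,600 = €1,840. That would push OOP to €3,110.60, over the €1,775 cap, so traveler pays €1,775 − €1,270.60 = €504.40.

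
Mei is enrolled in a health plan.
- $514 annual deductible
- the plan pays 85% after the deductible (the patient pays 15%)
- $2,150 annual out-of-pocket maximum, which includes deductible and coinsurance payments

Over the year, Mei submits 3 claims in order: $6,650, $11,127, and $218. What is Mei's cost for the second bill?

#1 ($6,650): $514 finishes the deductible; $6,136 goes to coinsurance; 15% of $6,136 = $920.40. Patient pays $1,434.40; OOP now $1,434.40.
#2 ($11,127): 15% coinsurance on $11,127 = $1,669.05. Adding that to $1,434.40 gives $3,103.45, past the $2,150 cap; patient pays only $2,150 − $1,434.40 = $715.60.

$715.60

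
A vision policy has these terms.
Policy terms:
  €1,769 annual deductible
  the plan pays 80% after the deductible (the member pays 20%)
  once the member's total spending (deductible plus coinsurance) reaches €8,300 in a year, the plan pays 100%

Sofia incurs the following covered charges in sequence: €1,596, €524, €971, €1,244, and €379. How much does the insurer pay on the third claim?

Claim 1 (€1,596): all of it applies to the deductible. Cost to member: €1,596. OOP to date €1,596. Plan pays €1,596 − €1,596 = €0.
Claim 2 (€524): €173 finishes the deductible; €351 goes to coinsurance; coinsurance €351 × 20% = €70.20. Member pays €243.20; OOP now €1,839.20. Plan pays €524 − €243.20 = €280.80.
Claim 3 (€971): 20% coinsurance on €971 = €194.20. Cost to member: €194.20. OOP to date €2,033.40. Plan pays €971 − €194.20 = €776.80.

€776.80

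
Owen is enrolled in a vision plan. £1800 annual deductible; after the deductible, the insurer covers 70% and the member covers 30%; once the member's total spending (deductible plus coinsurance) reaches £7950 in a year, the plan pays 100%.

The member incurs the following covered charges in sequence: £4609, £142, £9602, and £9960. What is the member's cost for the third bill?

#1 (£4609): £1800 finishes the deductible; £2809 goes to coinsurance; coinsurance £2809 × 30% = £842.70. Member pays £2642.70; OOP now £2642.70.
#2 (£142): 30% coinsurance on £142 = £42.60. Member pays £42.60; OOP now £2685.30.
#3 (£9602): deductible met; 30% of £9602 = £2880.60. Cost to member: £2880.60. OOP to date £5565.90.

£2880.60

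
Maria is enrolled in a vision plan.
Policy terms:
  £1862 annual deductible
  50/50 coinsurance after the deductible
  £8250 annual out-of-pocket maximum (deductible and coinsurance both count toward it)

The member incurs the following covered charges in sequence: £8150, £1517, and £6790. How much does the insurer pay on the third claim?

Claim 1 (£8150): deductible takes £1862, £6288 remains; coinsurance £6288 × 50% = £3144. Member owes £5006 (running OOP £5006). Plan pays £8150 − £5006 = £3144.
Claim 2 (£1517): deductible already satisfied, so member's share is 50% × £1517 = £758.50. Member owes £758.50 (running OOP £5764.50). Plan pays £1517 − £758.50 = £758.50.
Claim 3 (£6790): deductible already satisfied, so member's share is 50% × £6790 = £3395. That would push OOP to £9159.50, over the £8250 cap, so member pays £8250 − £5764.50 = £2485.50. Insurer: £6790 − £2485.50 = £4304.50.

£4304.50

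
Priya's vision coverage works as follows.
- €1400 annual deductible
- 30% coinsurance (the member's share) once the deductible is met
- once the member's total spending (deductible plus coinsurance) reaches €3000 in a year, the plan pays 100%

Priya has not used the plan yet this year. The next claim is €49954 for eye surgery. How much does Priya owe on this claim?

€3000

The full €1400 deductible is still open; €1400 of this bill applies to it.
After the €1400 deductible portion, €49954 − €1400 = €48554 is subject to coinsurance.
Coinsurance: €48554 × 30% = €14566.20.
Member responsibility before any cap: €1400 + €14566.20 = €15966.20.
That would bring total out-of-pocket to €15966.20, past the €3000 cap. The member is capped at €3000 − €0 = €3000 on this claim.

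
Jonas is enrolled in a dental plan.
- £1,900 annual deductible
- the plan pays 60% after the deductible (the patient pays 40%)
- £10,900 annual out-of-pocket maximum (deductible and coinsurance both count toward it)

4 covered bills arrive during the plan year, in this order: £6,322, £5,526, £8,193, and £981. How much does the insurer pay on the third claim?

£4,915.80

Bill 1, £6,322: £1,900 finishes the deductible; £4,422 goes to coinsurance; patient's 40% is £1,768.80. Cost to patient: £3,668.80. OOP to date £3,668.80. Plan pays £6,322 − £3,668.80 = £2,653.20.
Bill 2, £5,526: deductible already satisfied, so patient's share is 40% × £5,526 = £2,210.40. Cost to patient: £2,210.40. OOP to date £5,879.20. Insurer: £5,526 − £2,210.40 = £3,315.60.
Bill 3, £8,193: deductible already satisfied, so patient's share is 40% × £8,193 = £3,277.20. Patient owes £3,277.20 (running OOP £9,156.40). Insurer: £8,193 − £3,277.20 = £4,915.80.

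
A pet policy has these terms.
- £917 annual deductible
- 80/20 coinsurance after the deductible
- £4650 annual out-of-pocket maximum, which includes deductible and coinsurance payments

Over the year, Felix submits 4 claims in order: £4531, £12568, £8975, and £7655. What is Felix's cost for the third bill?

Bill 1, £4531: £917 to deductible, leaving £3614; 20% of £3614 = £722.80. Owner owes £1639.80 (running OOP £1639.80).
Bill 2, £12568: 20% coinsurance on £12568 = £2513.60. Owner pays £2513.60; OOP now £4153.40.
Bill 3, £8975: deductible met; 20% of £8975 = £1795. Adding that to £4153.40 gives £5948.40, past the £4650 cap; owner pays only £4650 − £4153.40 = £496.60.

£496.60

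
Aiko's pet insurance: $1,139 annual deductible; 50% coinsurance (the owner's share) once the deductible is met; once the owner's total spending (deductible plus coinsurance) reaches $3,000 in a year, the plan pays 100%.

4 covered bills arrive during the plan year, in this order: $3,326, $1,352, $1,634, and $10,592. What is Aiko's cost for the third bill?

Bill 1, $3,326: $1,139 finishes the deductible; $2,187 goes to coinsurance; coinsurance $2,187 × 50% = $1,093.50. Cost to owner: $2,232.50. OOP to date $2,232.50.
Bill 2, $1,352: deductible already satisfied, so owner's share is 50% × $1,352 = $676. Owner pays $676; OOP now $2,908.50.
Bill 3, $1,634: 50% coinsurance on $1,634 = $817. Adding that to $2,908.50 gives $3,725.50, past the $3,000 cap; owner pays only $3,000 − $2,908.50 = $91.50.

$91.50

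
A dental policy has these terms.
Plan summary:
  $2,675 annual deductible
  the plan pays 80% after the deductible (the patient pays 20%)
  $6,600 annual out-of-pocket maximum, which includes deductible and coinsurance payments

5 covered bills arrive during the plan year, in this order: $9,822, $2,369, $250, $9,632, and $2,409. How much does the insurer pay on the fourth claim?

$7,705.60

Claim 1 — $9,822: $2,675 to deductible, leaving $7,147; coinsurance $7,147 × 20% = $1,429.40. Patient pays $4,104.40; OOP now $4,104.40. Plan pays $9,822 − $4,104.40 = $5,717.60.
Claim 2 — $2,369: 20% coinsurance on $2,369 = $473.80. Patient pays $473.80; OOP now $4,578.20. Plan pays $2,369 − $473.80 = $1,895.20.
Claim 3 — $250: deductible met; 20% of $250 = $50. Patient owes $50 (running OOP $4,628.20). Plan pays $250 − $50 = $200.
Claim 4 — $9,632: deductible already satisfied, so patient's share is 20% × $9,632 = $1,926.40. Patient pays $1,926.40; OOP now $6,554.60. Plan pays $9,632 − $1,926.40 = $7,705.60.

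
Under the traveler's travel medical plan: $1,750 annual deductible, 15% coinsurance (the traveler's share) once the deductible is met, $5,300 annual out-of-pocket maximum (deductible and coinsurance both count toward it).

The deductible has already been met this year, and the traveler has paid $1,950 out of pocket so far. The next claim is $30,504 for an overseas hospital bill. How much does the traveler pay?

$3,350

The deductible is already satisfied, so the full bill goes to coinsurance.
15% of $30,504 = $4,575.60 falls to the traveler.
Year-to-date out-of-pocket would reach $1,950 + $4,575.60 = $6,525.60, above the $5,300 maximum, so the traveler pays only $5,300 − $1,950 = $3,350.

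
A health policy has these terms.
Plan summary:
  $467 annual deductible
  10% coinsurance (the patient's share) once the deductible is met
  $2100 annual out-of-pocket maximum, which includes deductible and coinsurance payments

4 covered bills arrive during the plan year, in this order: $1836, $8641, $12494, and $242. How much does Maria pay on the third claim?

Bill 1, $1836: deductible takes $467, $1369 remains; coinsurance $1369 × 10% = $136.90. Patient owes $603.90 (running OOP $603.90).
Bill 2, $8641: deductible already satisfied, so patient's share is 10% × $8641 = $864.10. Patient owes $864.10 (running OOP $1468).
Bill 3, $12494: 10% coinsurance on $12494 = $1249.40. OOP would hit $2717.40 > $2100, so the cap limits the patient to $2100 − $1468 = $632.

$632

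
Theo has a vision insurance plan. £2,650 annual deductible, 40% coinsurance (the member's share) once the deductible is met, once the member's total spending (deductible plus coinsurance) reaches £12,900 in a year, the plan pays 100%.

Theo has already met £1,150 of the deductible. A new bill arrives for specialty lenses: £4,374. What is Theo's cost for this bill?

Deductible still to meet: £2,650 − £1,150 = £1,500.
That leaves £4,374 − £1,500 = £2,874 for coinsurance.
Member's 40% share of £2,874 is £1,149.60.
Member responsibility before any cap: £1,500 + £1,149.60 = £2,649.60.
Cumulative spending £1,150 + £2,649.60 = £3,799.60 stays under the £12,900 maximum.

£2,649.60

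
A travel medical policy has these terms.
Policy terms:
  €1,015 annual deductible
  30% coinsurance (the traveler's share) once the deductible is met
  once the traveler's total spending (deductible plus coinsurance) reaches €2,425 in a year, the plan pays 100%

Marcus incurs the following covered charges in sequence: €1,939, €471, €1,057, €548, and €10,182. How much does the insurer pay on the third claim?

Claim 1 — €1,939: €1,015 finishes the deductible; €924 goes to coinsurance; 30% of €924 = €277.20. Traveler pays €1,292.20; OOP now €1,292.20. Plan pays €1,939 − €1,292.20 = €646.80.
Claim 2 — €471: deductible met; 30% of €471 = €141.30. Traveler pays €141.30; OOP now €1,433.50. Insurer: €471 − €141.30 = €329.70.
Claim 3 — €1,057: deductible already satisfied, so traveler's share is 30% × €1,057 = €317.10. Cost to traveler: €317.10. OOP to date €1,750.60. Plan pays €1,057 − €317.10 = €739.90.

€739.90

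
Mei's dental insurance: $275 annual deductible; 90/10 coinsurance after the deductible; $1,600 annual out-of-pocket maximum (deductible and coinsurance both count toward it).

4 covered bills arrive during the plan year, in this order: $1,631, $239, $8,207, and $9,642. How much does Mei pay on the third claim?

$820.70

#1 ($1,631): $275 finishes the deductible; $1,356 goes to coinsurance; coinsurance $1,356 × 10% = $135.60. Patient pays $410.60; OOP now $410.60.
#2 ($239): deductible already satisfied, so patient's share is 10% × $239 = $23.90. Patient owes $23.90 (running OOP $434.50).
#3 ($8,207): deductible met; 10% of $8,207 = $820.70. Patient owes $820.70 (running OOP $1,255.20).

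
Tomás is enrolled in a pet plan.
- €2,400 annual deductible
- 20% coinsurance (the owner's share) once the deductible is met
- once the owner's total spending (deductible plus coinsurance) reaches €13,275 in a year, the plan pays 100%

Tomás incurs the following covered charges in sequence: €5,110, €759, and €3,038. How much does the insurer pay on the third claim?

€2,430.40

Bill 1, €5,110: deductible takes €2,400, €2,710 remains; 20% of €2,710 = €542. Cost to owner: €2,942. OOP to date €2,942. Insurer: €5,110 − €2,942 = €2,168.
Bill 2, €759: 20% coinsurance on €759 = €151.80. Owner owes €151.80 (running OOP €3,093.80). Plan pays €759 − €151.80 = €607.20.
Bill 3, €3,038: deductible already satisfied, so owner's share is 20% × €3,038 = €607.60. Owner pays €607.60; OOP now €3,701.40. Insurer: €3,038 − €607.60 = €2,430.40.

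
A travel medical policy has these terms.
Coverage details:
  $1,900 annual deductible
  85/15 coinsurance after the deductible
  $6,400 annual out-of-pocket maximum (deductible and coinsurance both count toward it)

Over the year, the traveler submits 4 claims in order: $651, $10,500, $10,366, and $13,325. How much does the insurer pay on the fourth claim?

$11,767.55

Claim 1 ($651): entire amount goes to the deductible. Traveler owes $651 (running OOP $651). Plan pays $651 − $651 = $0.
Claim 2 ($10,500): deductible takes $1,249, $9,251 remains; traveler's 15% is $1,387.65. Traveler owes $2,636.65 (running OOP $3,287.65). Insurer: $10,500 − $2,636.65 = $7,863.35.
Claim 3 ($10,366): deductible already satisfied, so traveler's share is 15% × $10,366 = $1,554.90. Traveler owes $1,554.90 (running OOP $4,842.55). Plan pays $10,366 − $1,554.90 = $8,811.10.
Claim 4 ($13,325): deductible met; 15% of $13,325 = $1,998.75. Adding that to $4,842.55 gives $6,841.30, past the $6,400 cap; traveler pays only $6,400 − $4,842.55 = $1,557.45. Insurer: $13,325 − $1,557.45 = $11,767.55.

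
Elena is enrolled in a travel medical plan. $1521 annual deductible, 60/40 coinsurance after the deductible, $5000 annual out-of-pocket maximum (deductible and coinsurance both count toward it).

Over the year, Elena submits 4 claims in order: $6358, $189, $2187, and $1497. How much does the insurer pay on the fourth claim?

Bill 1, $6358: deductible takes $1521, $4837 remains; coinsurance $4837 × 40% = $1934.80. Traveler pays $3455.80; OOP now $3455.80. Plan pays $6358 − $3455.80 = $2902.20.
Bill 2, $189: deductible already satisfied, so traveler's share is 40% × $189 = $75.60. Traveler pays $75.60; OOP now $3531.40. Plan pays $189 − $75.60 = $113.40.
Bill 3, $2187: deductible met; 40% of $2187 = $874.80. Cost to traveler: $874.80. OOP to date $4406.20. Insurer: $2187 − $874.80 = $1312.20.
Bill 4, $1497: 40% coinsurance on $1497 = $598.80. OOP would hit $5005 > $5000, so the cap limits the traveler to $5000 − $4406.20 = $593.80. Plan pays $1497 − $593.80 = $903.20.

$903.20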